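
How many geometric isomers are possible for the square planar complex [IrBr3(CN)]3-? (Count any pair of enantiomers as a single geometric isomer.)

Only one geometric arrangement is possible.

1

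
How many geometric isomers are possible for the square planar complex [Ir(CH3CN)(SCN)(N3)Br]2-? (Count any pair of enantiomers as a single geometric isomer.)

In a square planar complex each vertex has one trans partner and two cis neighbours.
There are 3 geometric isomers: (Br/N3 trans, CH3CN/SCN trans); (Br/SCN trans, CH3CN/N3 trans); (Br/CH3CN trans, N3/SCN trans).

3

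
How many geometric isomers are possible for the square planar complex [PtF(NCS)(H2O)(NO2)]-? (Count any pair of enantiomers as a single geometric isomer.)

In a square planar complex each vertex has one trans partner and two cis neighbours.
Working through the distinct placements yields 3 geometric isomers: (F/NCS trans, H2O/NO2 trans); (F/NO2 trans, H2O/NCS trans); (F/H2O trans, NCS/NO2 trans).

3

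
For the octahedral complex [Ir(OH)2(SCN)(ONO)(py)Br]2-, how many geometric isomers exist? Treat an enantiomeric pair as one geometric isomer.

The six octahedral sites form three mutually perpendicular trans pairs.
Placing the ligands in turn and identifying arrangements related by rotation or reflection leaves 9 distinct geometric isomers.

9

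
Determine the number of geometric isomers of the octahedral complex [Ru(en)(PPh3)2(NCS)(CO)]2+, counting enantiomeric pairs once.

In an octahedral complex each vertex has one trans partner and four cis neighbours.
Each en is bidentate and must span two cis positions.
Systematic placement gives 4 geometric isomers: PPh3 cis (3 arrangements, 2 chiral); PPh3 trans.

4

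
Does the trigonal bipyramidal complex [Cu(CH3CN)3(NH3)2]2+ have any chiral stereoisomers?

no

A trigonal bipyramid has two axial and three equatorial sites, which are chemically inequivalent.
Working through the distinct placements yields 3 geometric isomers: NH3 both equatorial; NH3 one axial, one equatorial; NH3 both axial.
Each arrangement has an internal mirror plane or centre of symmetry, so none is chiral.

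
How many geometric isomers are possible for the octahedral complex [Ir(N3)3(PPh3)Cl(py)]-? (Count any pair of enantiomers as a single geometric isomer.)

4

An octahedron has six vertices in three trans pairs; every non-trans pair is cis.
Systematic placement gives 4 geometric isomers: N3 mer (3 arrangements); N3 fac (chiral).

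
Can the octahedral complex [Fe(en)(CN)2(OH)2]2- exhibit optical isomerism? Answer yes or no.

yes

An octahedron has six vertices in three trans pairs; every non-trans pair is cis.
Each en is bidentate and must span two cis positions.
Working through the distinct placements yields 3 geometric isomers: CN trans, OH cis; CN cis, OH cis (chiral); CN cis, OH trans.
One of these lacks any improper symmetry element and so occurs as an enantiomeric pair, giving 3 + 1 = 4 stereoisomers in total.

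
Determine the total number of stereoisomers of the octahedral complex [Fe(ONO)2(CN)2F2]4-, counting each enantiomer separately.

6

The six octahedral sites form three mutually perpendicular trans pairs.
There are 5 geometric isomers: ONO trans, CN trans, F trans; ONO cis, CN trans, F cis; ONO trans, CN cis, F cis; ONO cis, CN cis, F cis (chiral); ONO cis, CN cis, F trans.
One of these lacks any improper symmetry element and so occurs as an enantiomeric pair, giving 5 + 1 = 6 stereoisomers in total.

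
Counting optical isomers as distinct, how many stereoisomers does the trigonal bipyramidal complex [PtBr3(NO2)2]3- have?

In a trigonal bipyramid the two axial positions differ from the three equatorial ones.
There are 3 geometric isomers: NO2 both equatorial; NO2 one axial, one equatorial; NO2 both axial.
Each arrangement has an internal mirror plane or centre of symmetry, so none is chiral.

3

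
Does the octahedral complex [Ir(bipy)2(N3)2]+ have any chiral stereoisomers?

yes

An octahedron has six vertices in three trans pairs; every non-trans pair is cis.
Each bipy is bidentate and must span two cis positions.
Systematic placement gives 2 geometric isomers: N3 trans; N3 cis (chiral).
One of these lacks any improper symmetry element and so occurs as an enantiomeric pair, giving 2 + 1 = 3 stereoisomers in total.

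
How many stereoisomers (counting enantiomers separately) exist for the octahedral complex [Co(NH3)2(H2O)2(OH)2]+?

6

In an octahedral complex each vertex has one trans partner and four cis neighbours.
There are 5 geometric isomers: NH3 trans, H2O trans, OH trans; NH3 cis, H2O trans, OH cis; NH3 cis, H2O cis, OH trans; NH3 cis, H2O cis, OH cis (chiral); NH3 trans, H2O cis, OH cis.
One of these lacks any improper symmetry element and so occurs as an enantiomeric pair, giving 5 + 1 = 6 stereoisomers in total.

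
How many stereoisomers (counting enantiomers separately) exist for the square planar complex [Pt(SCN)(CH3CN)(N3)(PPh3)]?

Working through the distinct placements yields 3 geometric isomers: (CH3CN/PPh3 trans, N3/SCN trans); (CH3CN/SCN trans, N3/PPh3 trans); (CH3CN/N3 trans, PPh3/SCN trans).
Each arrangement has an internal mirror plane or centre of symmetry, so none is chiral.

3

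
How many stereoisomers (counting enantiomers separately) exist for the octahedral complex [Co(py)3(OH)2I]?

Working through the distinct placements yields 3 geometric isomers: py mer, OH cis; py mer, OH trans; py fac, OH cis.
Each arrangement has an internal mirror plane or centre of symmetry, so none is chiral.

3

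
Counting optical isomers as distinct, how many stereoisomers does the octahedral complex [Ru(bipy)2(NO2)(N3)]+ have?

An octahedron has six vertices in three trans pairs; every non-trans pair is cis.
Each bipy is bidentate and must span two cis positions.
Systematic placement gives 2 geometric isomers: NO2 and N3 mutually trans; NO2 and N3 mutually cis (chiral).
One of these lacks any improper symmetry element and so occurs as an enantiomeric pair, giving 2 + 1 = 3 stereoisomers in total.

3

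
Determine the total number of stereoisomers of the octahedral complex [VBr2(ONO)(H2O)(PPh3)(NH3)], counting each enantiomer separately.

15

The six octahedral sites form three mutually perpendicular trans pairs.
Exhaustive case analysis gives 9 geometric isomers.
Of these, 6 lack any improper symmetry element and so occur as enantiomeric pairs, giving 9 + 6 = 15 stereoisomers in total.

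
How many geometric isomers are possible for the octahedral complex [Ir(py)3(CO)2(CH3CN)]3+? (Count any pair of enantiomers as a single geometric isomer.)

An octahedron has six vertices in three trans pairs; every non-trans pair is cis.
Working through the distinct placements yields 3 geometric isomers: py mer, CO cis; py mer, CO trans; py fac, CO cis.

3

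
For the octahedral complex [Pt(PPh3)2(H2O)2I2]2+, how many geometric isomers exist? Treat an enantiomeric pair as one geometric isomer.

The distinct arrangements are (5 in all): PPh3 trans, H2O trans, I trans; PPh3 cis, H2O trans, I cis; PPh3 trans, H2O cis, I cis; PPh3 cis, H2O cis, I cis (chiral); PPh3 cis, H2O cis, I trans.

5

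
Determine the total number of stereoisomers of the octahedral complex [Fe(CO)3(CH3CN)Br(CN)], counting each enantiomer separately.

The six octahedral sites form three mutually perpendicular trans pairs.
Systematic placement gives 4 geometric isomers: CO mer (3 arrangements); CO fac (chiral).
One of these lacks any improper symmetry element and so occurs as an enantiomeric pair, giving 4 + 1 = 5 stereoisomers in total.

5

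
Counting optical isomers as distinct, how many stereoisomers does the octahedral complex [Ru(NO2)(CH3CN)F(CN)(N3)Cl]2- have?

30

In an octahedral complex each vertex has one trans partner and four cis neighbours.
Exhaustive case analysis gives 15 geometric isomers.
Of these, 15 lack any improper symmetry element and so occur as enantiomeric pairs, giving 15 + 15 = 30 stereoisomers in total.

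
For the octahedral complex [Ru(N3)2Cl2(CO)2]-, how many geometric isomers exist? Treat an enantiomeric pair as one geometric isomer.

Working through the distinct placements yields 5 geometric isomers: N3 trans, Cl trans, CO trans; N3 cis, Cl cis, CO trans; N3 trans, Cl cis, CO cis; N3 cis, Cl cis, CO cis (chiral); N3 cis, Cl trans, CO cis.

5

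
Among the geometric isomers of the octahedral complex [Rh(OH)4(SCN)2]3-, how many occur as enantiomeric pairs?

0

In an octahedral complex each vertex has one trans partner and four cis neighbours.
Working through the distinct placements yields 2 geometric isomers: SCN trans; SCN cis.
Each arrangement has an internal mirror plane or centre of symmetry, so none is chiral.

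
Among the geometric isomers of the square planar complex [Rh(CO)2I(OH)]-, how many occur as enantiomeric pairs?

0

A square has two trans pairs of vertices; adjacent vertices are cis.
There are 2 geometric isomers: CO cis; CO trans.
Each arrangement has an internal mirror plane or centre of symmetry, so none is chiral.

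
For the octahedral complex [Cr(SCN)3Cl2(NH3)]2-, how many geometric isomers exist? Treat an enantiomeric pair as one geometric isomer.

3

The six octahedral sites form three mutually perpendicular trans pairs.
There are 3 geometric isomers: SCN mer, Cl trans; SCN mer, Cl cis; SCN fac, Cl cis.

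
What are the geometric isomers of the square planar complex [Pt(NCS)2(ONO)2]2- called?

A square has two trans pairs of vertices; adjacent vertices are cis.
The distinct arrangements are (2 in all): NCS cis; NCS trans.

cis and trans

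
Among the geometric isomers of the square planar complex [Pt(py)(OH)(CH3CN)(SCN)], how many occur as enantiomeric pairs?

0

A square has two trans pairs of vertices; adjacent vertices are cis.
The distinct arrangements are (3 in all): (CH3CN/SCN trans, OH/py trans); (CH3CN/py trans, OH/SCN trans); (CH3CN/OH trans, SCN/py trans).
Each arrangement has an internal mirror plane or centre of symmetry, so none is chiral.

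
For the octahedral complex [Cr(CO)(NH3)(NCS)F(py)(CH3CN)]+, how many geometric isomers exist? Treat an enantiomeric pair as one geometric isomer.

The six octahedral sites form three mutually perpendicular trans pairs.
Placing the ligands in turn and identifying arrangements related by rotation or reflection leaves 15 distinct geometric isomers.

15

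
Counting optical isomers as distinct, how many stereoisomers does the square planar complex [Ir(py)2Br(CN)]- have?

2

In a square planar complex each vertex has one trans partner and two cis neighbours.
Systematic placement gives 2 geometric isomers: py cis; py trans.
Each arrangement has an internal mirror plane or centre of symmetry, so none is chiral.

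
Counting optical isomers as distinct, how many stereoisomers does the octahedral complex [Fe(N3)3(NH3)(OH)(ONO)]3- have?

The six octahedral sites form three mutually perpendicular trans pairs.
There are 4 geometric isomers: N3 mer (3 arrangements); N3 fac (chiral).
One of these lacks any improper symmetry element and so occurs as an enantiomeric pair, giving 4 + 1 = 5 stereoisomers in total.

5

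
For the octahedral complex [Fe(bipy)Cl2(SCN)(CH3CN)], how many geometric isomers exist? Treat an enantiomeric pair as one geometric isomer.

4

An octahedron has six vertices in three trans pairs; every non-trans pair is cis.
Each bipy is bidentate and must span two cis positions.
The distinct arrangements are (4 in all): Cl cis (3 arrangements, 2 chiral); Cl trans.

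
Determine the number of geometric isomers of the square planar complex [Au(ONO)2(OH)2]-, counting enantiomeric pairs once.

A square has two trans pairs of vertices; adjacent vertices are cis.
There are 2 geometric isomers: ONO cis; ONO trans.

2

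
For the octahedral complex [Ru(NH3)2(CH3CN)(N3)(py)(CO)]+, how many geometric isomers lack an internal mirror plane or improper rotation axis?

6

An octahedron has six vertices in three trans pairs; every non-trans pair is cis.
Systematic enumeration (placing each ligand type in turn and discarding arrangements equivalent by rotation or reflection) gives 9 geometric isomers.
Of these, 6 lack any improper symmetry element and so occur as enantiomeric pairs, giving 9 + 6 = 15 stereoisomers in total.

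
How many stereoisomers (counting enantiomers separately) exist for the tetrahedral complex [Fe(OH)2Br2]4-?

Only one geometric arrangement is possible.

1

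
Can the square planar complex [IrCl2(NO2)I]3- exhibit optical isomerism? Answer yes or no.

no

In a square planar complex each vertex has one trans partner and two cis neighbours.
Systematic placement gives 2 geometric isomers: Cl cis; Cl trans.
Each arrangement has an internal mirror plane or centre of symmetry, so none is chiral.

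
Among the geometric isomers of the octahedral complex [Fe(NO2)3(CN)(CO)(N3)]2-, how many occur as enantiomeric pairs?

The six octahedral sites form three mutually perpendicular trans pairs.
The distinct arrangements are (4 in all): NO2 mer (3 arrangements); NO2 fac (chiral).
One of these lacks any improper symmetry element and so occurs as an enantiomeric pair, giving 4 + 1 = 5 stereoisomers in total.

1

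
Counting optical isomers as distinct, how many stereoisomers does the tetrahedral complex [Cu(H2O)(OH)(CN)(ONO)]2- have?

2

Only one geometric arrangement is possible; it has no improper symmetry element, so it exists as a pair of enantiomers (2 stereoisomers).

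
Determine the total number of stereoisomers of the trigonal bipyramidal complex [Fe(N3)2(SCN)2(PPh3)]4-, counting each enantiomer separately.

6

A trigonal bipyramid has two axial and three equatorial sites, which are chemically inequivalent.
Exhaustive case analysis gives 5 geometric isomers.
One of these lacks any improper symmetry element and so occurs as an enantiomeric pair, giving 5 + 1 = 6 stereoisomers in total.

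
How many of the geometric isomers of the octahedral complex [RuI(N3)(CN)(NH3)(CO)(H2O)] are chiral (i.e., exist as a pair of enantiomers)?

15

An octahedron has six vertices in three trans pairs; every non-trans pair is cis.
Placing the ligands in turn and identifying arrangements related by rotation or reflection leaves 15 distinct geometric isomers.
Of these, 15 lack any improper symmetry element and so occur as enantiomeric pairs, giving 15 + 15 = 30 stereoisomers in total.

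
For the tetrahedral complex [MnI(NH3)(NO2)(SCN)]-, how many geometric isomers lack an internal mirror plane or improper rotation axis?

1

In a tetrahedral complex all four positions are equivalent and every pair of ligands is adjacent — there is no cis/trans distinction.
Only one geometric arrangement is possible; it has no improper symmetry element, so it exists as a pair of enantiomers (2 stereoisomers).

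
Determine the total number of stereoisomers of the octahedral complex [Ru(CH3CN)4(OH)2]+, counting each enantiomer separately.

Systematic placement gives 2 geometric isomers: OH trans; OH cis.
Each arrangement has an internal mirror plane or centre of symmetry, so none is chiral.

2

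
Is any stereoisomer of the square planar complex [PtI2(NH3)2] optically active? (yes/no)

no

In a square planar complex each vertex has one trans partner and two cis neighbours.
Systematic placement gives 2 geometric isomers: I cis; I trans.
Each arrangement has an internal mirror plane or centre of symmetry, so none is chiral.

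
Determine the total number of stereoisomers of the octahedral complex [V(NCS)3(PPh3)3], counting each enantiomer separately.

2

The distinct arrangements are (2 in all): NCS mer; NCS fac.
Each arrangement has an internal mirror plane or centre of symmetry, so none is chiral.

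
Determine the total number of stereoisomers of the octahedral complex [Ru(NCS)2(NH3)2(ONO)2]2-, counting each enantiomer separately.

6

In an octahedral complex each vertex has one trans partner and four cis neighbours.
There are 5 geometric isomers: NCS trans, NH3 trans, ONO trans; NCS trans, NH3 cis, ONO cis; NCS cis, NH3 cis, ONO trans; NCS cis, NH3 cis, ONO cis (chiral); NCS cis, NH3 trans, ONO cis.
One of these lacks any improper symmetry element and so occurs as an enantiomeric pair, giving 5 + 1 = 6 stereoisomers in total.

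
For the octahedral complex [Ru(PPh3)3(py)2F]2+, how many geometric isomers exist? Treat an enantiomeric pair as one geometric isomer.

In an octahedral complex each vertex has one trans partner and four cis neighbours.
Systematic placement gives 3 geometric isomers: PPh3 mer, py trans; PPh3 fac, py cis; PPh3 mer, py cis.

3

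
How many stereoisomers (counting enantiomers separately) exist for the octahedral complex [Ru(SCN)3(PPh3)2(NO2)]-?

An octahedron has six vertices in three trans pairs; every non-trans pair is cis.
Working through the distinct placements yields 3 geometric isomers: SCN mer, PPh3 cis; SCN mer, PPh3 trans; SCN fac, PPh3 cis.
Each arrangement has an internal mirror plane or centre of symmetry, so none is chiral.

3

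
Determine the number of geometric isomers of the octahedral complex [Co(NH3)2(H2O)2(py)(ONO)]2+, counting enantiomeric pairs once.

In an octahedral complex each vertex has one trans partner and four cis neighbours.
The distinct arrangements are (6 in all): NH3 trans, H2O trans; NH3 cis, H2O trans; NH3 cis, H2O cis (3 arrangements, 2 chiral); NH3 trans, H2O cis.

6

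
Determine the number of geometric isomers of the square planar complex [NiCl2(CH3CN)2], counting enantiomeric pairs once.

A square has two trans pairs of vertices; adjacent vertices are cis.
Working through the distinct placements yields 2 geometric isomers: Cl cis; Cl trans.

2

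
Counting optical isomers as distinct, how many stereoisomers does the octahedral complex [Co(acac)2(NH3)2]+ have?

The six octahedral sites form three mutually perpendicular trans pairs.
Each acac is bidentate and must span two cis positions.
There are 2 geometric isomers: NH3 trans; NH3 cis (chiral).
One of these lacks any improper symmetry element and so occurs as an enantiomeric pair, giving 2 + 1 = 3 stereoisomers in total.

3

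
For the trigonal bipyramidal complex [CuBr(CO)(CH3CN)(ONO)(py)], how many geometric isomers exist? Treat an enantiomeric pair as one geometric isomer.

10

Systematic enumeration (placing each ligand type in turn and discarding arrangements equivalent by rotation or reflection) gives 10 geometric isomers.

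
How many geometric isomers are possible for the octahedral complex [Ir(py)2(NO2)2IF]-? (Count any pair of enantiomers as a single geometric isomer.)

6

In an octahedral complex each vertex has one trans partner and four cis neighbours.
Systematic placement gives 6 geometric isomers: py trans, NO2 trans; py cis, NO2 cis (3 arrangements, 2 chiral); py trans, NO2 cis; py cis, NO2 trans.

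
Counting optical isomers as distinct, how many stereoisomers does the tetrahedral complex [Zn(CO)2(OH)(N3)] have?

1

Only one geometric arrangement is possible.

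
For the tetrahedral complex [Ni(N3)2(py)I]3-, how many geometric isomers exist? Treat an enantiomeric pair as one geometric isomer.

1

In a tetrahedral complex all four positions are equivalent and every pair of ligands is adjacent — there is no cis/trans distinction.
Only one geometric arrangement is possible.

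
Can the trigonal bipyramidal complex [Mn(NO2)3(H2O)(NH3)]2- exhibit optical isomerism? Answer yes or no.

no

In a trigonal bipyramid the two axial positions differ from the three equatorial ones.
Systematic placement gives 4 geometric isomers: H2O axial, NH3 axial; H2O axial, NH3 equatorial; H2O equatorial, NH3 axial; H2O equatorial, NH3 equatorial.
Each arrangement has an internal mirror plane or centre of symmetry, so none is chiral.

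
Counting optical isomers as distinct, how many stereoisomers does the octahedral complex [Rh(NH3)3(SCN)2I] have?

The six octahedral sites form three mutually perpendicular trans pairs.
The distinct arrangements are (3 in all): NH3 mer, SCN trans; NH3 fac, SCN cis; NH3 mer, SCN cis.
Each arrangement has an internal mirror plane or centre of symmetry, so none is chiral.

3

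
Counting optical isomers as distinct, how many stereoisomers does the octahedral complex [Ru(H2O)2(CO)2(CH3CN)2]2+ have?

6

An octahedron has six vertices in three trans pairs; every non-trans pair is cis.
The distinct arrangements are (5 in all): H2O trans, CO trans, CH3CN trans; H2O cis, CO cis, CH3CN trans; H2O trans, CO cis, CH3CN cis; H2O cis, CO cis, CH3CN cis (chiral); H2O cis, CO trans, CH3CN cis.
One of these lacks any improper symmetry element and so occurs as an enantiomeric pair, giving 5 + 1 = 6 stereoisomers in total.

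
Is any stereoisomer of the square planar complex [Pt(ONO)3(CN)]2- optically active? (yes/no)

In a square planar complex each vertex has one trans partner and two cis neighbours.
Only one geometric arrangement is possible.

no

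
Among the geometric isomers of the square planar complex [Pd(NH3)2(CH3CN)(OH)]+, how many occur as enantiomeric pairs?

A square has two trans pairs of vertices; adjacent vertices are cis.
There are 2 geometric isomers: NH3 cis; NH3 trans.
Each arrangement has an internal mirror plane or centre of symmetry, so none is chiral.

0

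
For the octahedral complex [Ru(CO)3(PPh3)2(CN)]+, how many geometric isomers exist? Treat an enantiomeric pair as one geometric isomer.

An octahedron has six vertices in three trans pairs; every non-trans pair is cis.
Systematic placement gives 3 geometric isomers: CO mer, PPh3 trans; CO fac, PPh3 cis; CO mer, PPh3 cis.

3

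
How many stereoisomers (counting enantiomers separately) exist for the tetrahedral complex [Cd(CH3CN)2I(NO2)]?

1

Only one geometric arrangement is possible.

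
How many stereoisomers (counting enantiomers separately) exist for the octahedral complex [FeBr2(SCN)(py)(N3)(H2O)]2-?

Exhaustive case analysis gives 9 geometric isomers.
Of these, 6 lack any improper symmetry element and so occur as enantiomeric pairs, giving 9 + 6 = 15 stereoisomers in total.

15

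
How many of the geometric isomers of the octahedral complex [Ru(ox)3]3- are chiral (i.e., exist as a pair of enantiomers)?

1

An octahedron has six vertices in three trans pairs; every non-trans pair is cis.
Each ox is bidentate and must span two cis positions.
Only one geometric arrangement is possible; it has no improper symmetry element, so it exists as a pair of enantiomers (2 stereoisomers).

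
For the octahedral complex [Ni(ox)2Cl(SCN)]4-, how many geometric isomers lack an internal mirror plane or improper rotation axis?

1

An octahedron has six vertices in three trans pairs; every non-trans pair is cis.
Each ox is bidentate and must span two cis positions.
Systematic placement gives 2 geometric isomers: Cl and SCN mutually trans; Cl and SCN mutually cis (chiral).
One of these lacks any improper symmetry element and so occurs as an enantiomeric pair, giving 2 + 1 = 3 stereoisomers in total.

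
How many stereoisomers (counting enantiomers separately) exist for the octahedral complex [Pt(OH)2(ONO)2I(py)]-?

In an octahedral complex each vertex has one trans partner and four cis neighbours.
Working through the distinct placements yields 6 geometric isomers: OH cis, ONO cis (3 arrangements, 2 chiral); OH cis, ONO trans; OH trans, ONO cis; OH trans, ONO trans.
Of these, 2 lack any improper symmetry element and so occur as enantiomeric pairs, giving 6 + 2 = 8 stereoisomers in total.

8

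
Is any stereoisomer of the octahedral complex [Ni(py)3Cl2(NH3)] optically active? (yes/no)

no

In an octahedral complex each vertex has one trans partner and four cis neighbours.
Working through the distinct placements yields 3 geometric isomers: py mer, Cl trans; py mer, Cl cis; py fac, Cl cis.
Each arrangement has an internal mirror plane or centre of symmetry, so none is chiral.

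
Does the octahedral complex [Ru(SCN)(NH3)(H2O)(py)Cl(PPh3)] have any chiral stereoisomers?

yes

Exhaustive case analysis gives 15 geometric isomers.
Of these, 15 lack any improper symmetry element and so occur as enantiomeric pairs, giving 15 + 15 = 30 stereoisomers in total.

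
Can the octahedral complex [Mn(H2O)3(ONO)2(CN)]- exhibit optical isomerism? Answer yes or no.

The six octahedral sites form three mutually perpendicular trans pairs.
Working through the distinct placements yields 3 geometric isomers: H2O mer, ONO trans; H2O fac, ONO cis; H2O mer, ONO cis.
Each arrangement has an internal mirror plane or centre of symmetry, so none is chiral.

no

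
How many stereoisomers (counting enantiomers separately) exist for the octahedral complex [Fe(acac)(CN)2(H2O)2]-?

The six octahedral sites form three mutually perpendicular trans pairs.
Each acac is bidentate and must span two cis positions.
Working through the distinct placements yields 3 geometric isomers: CN trans, H2O cis; CN cis, H2O cis (chiral); CN cis, H2O trans.
One of these lacks any improper symmetry element and so occurs as an enantiomeric pair, giving 3 + 1 = 4 stereoisomers in total.

4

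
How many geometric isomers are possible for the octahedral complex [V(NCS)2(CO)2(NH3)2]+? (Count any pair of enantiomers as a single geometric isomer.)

5

Working through the distinct placements yields 5 geometric isomers: NCS trans, CO trans, NH3 trans; NCS cis, CO trans, NH3 cis; NCS cis, CO cis, NH3 trans; NCS cis, CO cis, NH3 cis (chiral); NCS trans, CO cis, NH3 cis.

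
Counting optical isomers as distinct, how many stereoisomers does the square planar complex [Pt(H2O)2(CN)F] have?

A square has two trans pairs of vertices; adjacent vertices are cis.
Systematic placement gives 2 geometric isomers: H2O cis; H2O trans.
Each arrangement has an internal mirror plane or centre of symmetry, so none is chiral.

2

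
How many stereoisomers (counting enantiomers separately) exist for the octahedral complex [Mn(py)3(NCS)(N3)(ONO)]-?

5

The six octahedral sites form three mutually perpendicular trans pairs.
Systematic placement gives 4 geometric isomers: py mer (3 arrangements); py fac (chiral).
One of these lacks any improper symmetry element and so occurs as an enantiomeric pair, giving 4 + 1 = 5 stereoisomers in total.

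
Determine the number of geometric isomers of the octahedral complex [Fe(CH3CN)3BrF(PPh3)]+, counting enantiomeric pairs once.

4

Systematic placement gives 4 geometric isomers: CH3CN mer (3 arrangements); CH3CN fac (chiral).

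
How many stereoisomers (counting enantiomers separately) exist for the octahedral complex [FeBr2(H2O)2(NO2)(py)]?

Working through the distinct placements yields 6 geometric isomers: Br trans, H2O trans; Br trans, H2O cis; Br cis, H2O cis (3 arrangements, 2 chiral); Br cis, H2O trans.
Of these, 2 lack any improper symmetry element and so occur as enantiomeric pairs, giving 6 + 2 = 8 stereoisomers in total.

8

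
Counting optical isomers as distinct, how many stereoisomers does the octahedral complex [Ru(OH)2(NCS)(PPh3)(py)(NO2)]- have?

The six octahedral sites form three mutually perpendicular trans pairs.
Exhaustive case analysis gives 9 geometric isomers.
Of these, 6 lack any improper symmetry element and so occur as enantiomeric pairs, giving 9 + 6 = 15 stereoisomers in total.

15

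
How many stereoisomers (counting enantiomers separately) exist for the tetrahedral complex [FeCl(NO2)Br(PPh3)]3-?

2

All four vertices of a tetrahedron are equivalent and mutually adjacent, so cis/trans isomerism cannot arise.
Only one geometric arrangement is possible; it has no improper symmetry element, so it exists as a pair of enantiomers (2 stereoisomers).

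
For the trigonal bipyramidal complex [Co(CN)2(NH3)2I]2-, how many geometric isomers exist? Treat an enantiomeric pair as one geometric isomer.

In a trigonal bipyramid the two axial positions differ from the three equatorial ones.
Exhaustive case analysis gives 5 geometric isomers.

5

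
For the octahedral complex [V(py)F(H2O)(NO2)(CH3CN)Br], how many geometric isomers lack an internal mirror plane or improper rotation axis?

15

An octahedron has six vertices in three trans pairs; every non-trans pair is cis.
Placing the ligands in turn and identifying arrangements related by rotation or reflection leaves 15 distinct geometric isomers.
Of these, 15 lack any improper symmetry element and so occur as enantiomeric pairs, giving 15 + 15 = 30 stereoisomers in total.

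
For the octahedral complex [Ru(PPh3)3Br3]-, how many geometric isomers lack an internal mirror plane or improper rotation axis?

0

There are 2 geometric isomers: PPh3 mer; PPh3 fac.
Each arrangement has an internal mirror plane or centre of symmetry, so none is chiral.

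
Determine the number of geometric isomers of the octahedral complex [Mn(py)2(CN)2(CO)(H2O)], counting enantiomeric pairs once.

In an octahedral complex each vertex has one trans partner and four cis neighbours.
The distinct arrangements are (6 in all): py trans, CN trans; py cis, CN trans; py trans, CN cis; py cis, CN cis (3 arrangements, 2 chiral).

6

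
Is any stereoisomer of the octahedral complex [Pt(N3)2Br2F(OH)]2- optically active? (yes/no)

yes

In an octahedral complex each vertex has one trans partner and four cis neighbours.
There are 6 geometric isomers: N3 cis, Br trans; N3 trans, Br trans; N3 cis, Br cis (3 arrangements, 2 chiral); N3 trans, Br cis.
Of these, 2 lack any improper symmetry element and so occur as enantiomeric pairs, giving 6 + 2 = 8 stereoisomers in total.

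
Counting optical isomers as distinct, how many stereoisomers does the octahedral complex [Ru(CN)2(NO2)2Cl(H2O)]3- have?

8

The distinct arrangements are (6 in all): CN trans, NO2 trans; CN trans, NO2 cis; CN cis, NO2 trans; CN cis, NO2 cis (3 arrangements, 2 chiral).
Of these, 2 lack any improper symmetry element and so occur as enantiomeric pairs, giving 6 + 2 = 8 stereoisomers in total.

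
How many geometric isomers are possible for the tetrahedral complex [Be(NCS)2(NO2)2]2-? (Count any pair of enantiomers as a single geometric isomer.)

1

Only one geometric arrangement is possible.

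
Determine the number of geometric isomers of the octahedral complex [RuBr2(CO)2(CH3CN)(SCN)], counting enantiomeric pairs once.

6

An octahedron has six vertices in three trans pairs; every non-trans pair is cis.
Systematic placement gives 6 geometric isomers: Br trans, CO cis; Br trans, CO trans; Br cis, CO cis (3 arrangements, 2 chiral); Br cis, CO trans.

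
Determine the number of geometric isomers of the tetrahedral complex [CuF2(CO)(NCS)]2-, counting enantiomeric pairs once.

1

Only one geometric arrangement is possible.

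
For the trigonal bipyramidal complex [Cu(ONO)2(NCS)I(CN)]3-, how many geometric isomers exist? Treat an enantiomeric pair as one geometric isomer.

7

A trigonal bipyramid has two axial and three equatorial sites, which are chemically inequivalent.
Systematic enumeration (placing each ligand type in turn and discarding arrangements equivalent by rotation or reflection) gives 7 geometric isomers.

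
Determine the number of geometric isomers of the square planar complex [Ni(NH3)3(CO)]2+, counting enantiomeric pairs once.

1

Only one geometric arrangement is possible.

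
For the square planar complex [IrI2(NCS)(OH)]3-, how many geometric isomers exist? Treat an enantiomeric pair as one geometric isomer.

2

In a square planar complex each vertex has one trans partner and two cis neighbours.
Systematic placement gives 2 geometric isomers: I cis; I trans.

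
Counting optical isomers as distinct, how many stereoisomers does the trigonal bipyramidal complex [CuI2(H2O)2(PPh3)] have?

Systematic enumeration (placing each ligand type in turn and discarding arrangements equivalent by rotation or reflection) gives 5 geometric isomers.
One of these lacks any improper symmetry element and so occurs as an enantiomeric pair, giving 5 + 1 = 6 stereoisomers in total.

6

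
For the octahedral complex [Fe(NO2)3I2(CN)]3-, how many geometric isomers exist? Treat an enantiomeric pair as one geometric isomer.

Working through the distinct placements yields 3 geometric isomers: NO2 mer, I cis; NO2 mer, I trans; NO2 fac, I cis.

3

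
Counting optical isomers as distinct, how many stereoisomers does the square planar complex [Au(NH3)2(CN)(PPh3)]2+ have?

2

A square has two trans pairs of vertices; adjacent vertices are cis.
Systematic placement gives 2 geometric isomers: NH3 cis; NH3 trans.
Each arrangement has an internal mirror plane or centre of symmetry, so none is chiral.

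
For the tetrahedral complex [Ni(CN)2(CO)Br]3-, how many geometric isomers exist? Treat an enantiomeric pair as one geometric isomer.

1

In a tetrahedral complex all four positions are equivalent and every pair of ligands is adjacent — there is no cis/trans distinction.
Only one geometric arrangement is possible.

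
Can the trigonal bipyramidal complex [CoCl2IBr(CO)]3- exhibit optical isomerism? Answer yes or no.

A trigonal bipyramid has two axial and three equatorial sites, which are chemically inequivalent.
Exhaustive case analysis gives 7 geometric isomers.
Of these, 3 lack any improper symmetry element and so occur as enantiomeric pairs, giving 7 + 3 = 10 stereoisomers in total.

yes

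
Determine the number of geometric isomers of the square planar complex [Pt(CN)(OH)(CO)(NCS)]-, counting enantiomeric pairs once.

Working through the distinct placements yields 3 geometric isomers: (CN/NCS trans, CO/OH trans); (CN/OH trans, CO/NCS trans); (CN/CO trans, NCS/OH trans).

3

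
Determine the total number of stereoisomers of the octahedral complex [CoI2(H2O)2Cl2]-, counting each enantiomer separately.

The distinct arrangements are (5 in all): I trans, H2O trans, Cl trans; I cis, H2O cis, Cl trans; I trans, H2O cis, Cl cis; I cis, H2O cis, Cl cis (chiral); I cis, H2O trans, Cl cis.
One of these lacks any improper symmetry element and so occurs as an enantiomeric pair, giving 5 + 1 = 6 stereoisomers in total.

6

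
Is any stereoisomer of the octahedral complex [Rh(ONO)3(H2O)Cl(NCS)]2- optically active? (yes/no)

yes

An octahedron has six vertices in three trans pairs; every non-trans pair is cis.
Systematic placement gives 4 geometric isomers: ONO mer (3 arrangements); ONO fac (chiral).
One of these lacks any improper symmetry element and so occurs as an enantiomeric pair, giving 4 + 1 = 5 stereoisomers in total.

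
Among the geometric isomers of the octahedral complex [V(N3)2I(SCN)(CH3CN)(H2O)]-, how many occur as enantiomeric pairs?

An octahedron has six vertices in three trans pairs; every non-trans pair is cis.
Systematic enumeration (placing each ligand type in turn and discarding arrangements equivalent by rotation or reflection) gives 9 geometric isomers.
Of these, 6 lack any improper symmetry element and so occur as enantiomeric pairs, giving 9 + 6 = 15 stereoisomers in total.

6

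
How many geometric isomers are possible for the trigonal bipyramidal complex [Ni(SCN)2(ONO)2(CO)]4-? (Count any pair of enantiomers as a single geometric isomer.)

5

Exhaustive case analysis gives 5 geometric isomers.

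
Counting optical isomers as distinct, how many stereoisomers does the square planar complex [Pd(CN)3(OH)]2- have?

A square has two trans pairs of vertices; adjacent vertices are cis.
Only one geometric arrangement is possible.

1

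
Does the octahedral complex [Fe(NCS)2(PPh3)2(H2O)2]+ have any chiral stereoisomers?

In an octahedral complex each vertex has one trans partner and four cis neighbours.
There are 5 geometric isomers: NCS trans, PPh3 trans, H2O trans; NCS cis, PPh3 cis, H2O trans; NCS cis, PPh3 trans, H2O cis; NCS cis, PPh3 cis, H2O cis (chiral); NCS trans, PPh3 cis, H2O cis.
One of these lacks any improper symmetry element and so occurs as an enantiomeric pair, giving 5 + 1 = 6 stereoisomers in total.

yes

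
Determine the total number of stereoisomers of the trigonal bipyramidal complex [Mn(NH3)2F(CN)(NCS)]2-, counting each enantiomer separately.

10

Systematic enumeration (placing each ligand type in turn and discarding arrangements equivalent by rotation or reflection) gives 7 geometric isomers.
Of these, 3 lack any improper symmetry element and so occur as enantiomeric pairs, giving 7 + 3 = 10 stereoisomers in total.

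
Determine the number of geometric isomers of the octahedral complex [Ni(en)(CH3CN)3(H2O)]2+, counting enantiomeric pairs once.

The six octahedral sites form three mutually perpendicular trans pairs.
Each en is bidentate and must span two cis positions.
Systematic placement gives 2 geometric isomers: CH3CN mer; CH3CN fac.

2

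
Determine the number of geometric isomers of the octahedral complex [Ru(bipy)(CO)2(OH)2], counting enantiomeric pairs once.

Each bipy is bidentate and must span two cis positions.
Working through the distinct placements yields 3 geometric isomers: CO trans, OH cis; CO cis, OH cis (chiral); CO cis, OH trans.

3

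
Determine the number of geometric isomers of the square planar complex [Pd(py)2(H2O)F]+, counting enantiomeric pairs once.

In a square planar complex each vertex has one trans partner and two cis neighbours.
Working through the distinct placements yields 2 geometric isomers: py cis; py trans.

2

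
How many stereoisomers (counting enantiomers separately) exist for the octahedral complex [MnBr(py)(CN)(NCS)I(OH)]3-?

30

Systematic enumeration (placing each ligand type in turn and discarding arrangements equivalent by rotation or reflection) gives 15 geometric isomers.
Of these, 15 lack any improper symmetry element and so occur as enantiomeric pairs, giving 15 + 15 = 30 stereoisomers in total.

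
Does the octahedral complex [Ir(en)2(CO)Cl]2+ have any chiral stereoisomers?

In an octahedral complex each vertex has one trans partner and four cis neighbours.
Each en is bidentate and must span two cis positions.
Systematic placement gives 2 geometric isomers: CO and Cl mutually trans; CO and Cl mutually cis (chiral).
One of these lacks any improper symmetry element and so occurs as an enantiomeric pair, giving 2 + 1 = 3 stereoisomers in total.

yes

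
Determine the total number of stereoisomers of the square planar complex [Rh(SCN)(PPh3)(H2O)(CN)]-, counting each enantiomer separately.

A square has two trans pairs of vertices; adjacent vertices are cis.
Systematic placement gives 3 geometric isomers: (CN/PPh3 trans, H2O/SCN trans); (CN/SCN trans, H2O/PPh3 trans); (CN/H2O trans, PPh3/SCN trans).
Each arrangement has an internal mirror plane or centre of symmetry, so none is chiral.

3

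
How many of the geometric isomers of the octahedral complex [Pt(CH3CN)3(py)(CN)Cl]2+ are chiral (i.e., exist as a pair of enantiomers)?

The distinct arrangements are (4 in all): CH3CN mer (3 arrangements); CH3CN fac (chiral).
One of these lacks any improper symmetry element and so occurs as an enantiomeric pair, giving 4 + 1 = 5 stereoisomers in total.

1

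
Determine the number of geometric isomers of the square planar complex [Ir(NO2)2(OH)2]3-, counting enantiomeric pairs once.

There are 2 geometric isomers: NO2 cis; NO2 trans.

2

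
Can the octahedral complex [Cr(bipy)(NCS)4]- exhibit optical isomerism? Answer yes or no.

An octahedron has six vertices in three trans pairs; every non-trans pair is cis.
Each bipy is bidentate and must span two cis positions.
Only one geometric arrangement is possible.

no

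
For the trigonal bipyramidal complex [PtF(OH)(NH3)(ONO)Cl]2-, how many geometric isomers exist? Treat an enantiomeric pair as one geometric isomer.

A trigonal bipyramid has two axial and three equatorial sites, which are chemically inequivalent.
Exhaustive case analysis gives 10 geometric isomers.

10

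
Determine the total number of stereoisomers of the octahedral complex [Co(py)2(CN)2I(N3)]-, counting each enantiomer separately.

8

Working through the distinct placements yields 6 geometric isomers: py trans, CN trans; py cis, CN trans; py trans, CN cis; py cis, CN cis (3 arrangements, 2 chiral).
Of these, 2 lack any improper symmetry element and so occur as enantiomeric pairs, giving 6 + 2 = 8 stereoisomers in total.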